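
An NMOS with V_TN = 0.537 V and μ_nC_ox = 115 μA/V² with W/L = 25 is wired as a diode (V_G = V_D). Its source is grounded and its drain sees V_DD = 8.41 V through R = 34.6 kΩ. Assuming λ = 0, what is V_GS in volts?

V_GS = 0.925 V

With gate tied to drain, V_GS = V_DS ≥ V_GS − V_TN, so the device is in saturation.
k_n = μ_nC_ox · (W/L) = 2.875 mA/V².
KCL at the drain: ½ k_n (V_GS − V_TN)² = (V_DD − V_GS)/R.
Let x = V_GS − 0.537. Then 49.7 x² + x − 7.873 = 0, giving x = 0.388 V (positive root), so V_GS = 0.925 V.
I_D = (V_DD − V_GS)/R = (8.41 − 0.925) / 34.6 = 0.216 mA.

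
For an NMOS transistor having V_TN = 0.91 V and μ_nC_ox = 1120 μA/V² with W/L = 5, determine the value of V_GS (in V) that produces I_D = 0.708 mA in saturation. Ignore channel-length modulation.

V_GS = 1.41 V

k_n = μ_nC_ox · (W/L) = 5.6 mA/V².
In saturation I_D = ½ k_n (V_GS − V_TN)², so V_GS − V_TN = √(2 I_D / k_n) = √(2 × 0.708 / 5.6) = 0.503 V.
V_GS = 0.91 + 0.503 = 1.41 V.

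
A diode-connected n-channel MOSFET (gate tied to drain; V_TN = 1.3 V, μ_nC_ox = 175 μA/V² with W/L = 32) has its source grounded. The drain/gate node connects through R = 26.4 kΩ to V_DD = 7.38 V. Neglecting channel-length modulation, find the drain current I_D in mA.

With gate tied to drain, V_GS = V_DS ≥ V_GS − V_TN, so the device is in saturation.
k_n = μ_nC_ox · (W/L) = 5.6 mA/V².
KCL at the drain: ½ k_n (V_GS − V_TN)² = (V_DD − V_GS)/R.
Let x = V_GS − 1.3. Then 73.9 x² + x − 6.08 = 0, giving x = 0.28 V (positive root), so V_GS = 1.58 V.
I_D = (V_DD − V_GS)/R = (7.38 − 1.58) / 26.4 = 0.22 mA.

I_D = 0.220 mA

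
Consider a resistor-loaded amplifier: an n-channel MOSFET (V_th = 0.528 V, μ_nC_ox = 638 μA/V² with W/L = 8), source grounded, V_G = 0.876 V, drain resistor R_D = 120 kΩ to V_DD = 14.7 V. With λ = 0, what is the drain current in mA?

V_GS = V_G = 0.876 V, so V_ov = 0.876 − 0.528 = 0.348 V.
k_n = μ_nC_ox · (W/L) = 5.104 mA/V².
Assume saturation: I_D = ½ k_n V_ov² = 0.5 × 5.104 × 0.348² = 0.309 mA, giving V_DS = V_DD − I_D R_D = 14.7 − 0.309 × 120 = -22.4 V.
But -22.4 V < V_ov = 0.348 V, so the device is actually in triode.
In triode I_D = k_n[V_ov V_DS − ½ V_DS²] and I_D = (V_DD − V_DS)/R_D. Equating: 306 V_DS² − 214.1 V_DS + 14.7 = 0, giving V_DS = 0.0772 V (the root below V_ov).
I_D = (14.7 − 0.0772) / 120 = 0.122 mA.

I_D = 0.122 mA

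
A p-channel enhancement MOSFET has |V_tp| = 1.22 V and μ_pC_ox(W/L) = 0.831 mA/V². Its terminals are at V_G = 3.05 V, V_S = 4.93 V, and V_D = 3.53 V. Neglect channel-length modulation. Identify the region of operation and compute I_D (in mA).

Saturation; I_D = 0.181 mA

V_SG = V_S − V_G = 4.93 − 3.05 = 1.88 V; V_SD = V_S − V_D = 4.93 − 3.53 = 1.4 V.
V_ov = V_SG − |V_tp| = 1.88 − 1.22 = 0.66 V.
Since V_SD = 1.4 V ≥ V_ov = 0.66 V, the device is in saturation.
I_D = ½ k_p V_ov² = 0.5 × 0.831 × 0.66² = 0.181 mA.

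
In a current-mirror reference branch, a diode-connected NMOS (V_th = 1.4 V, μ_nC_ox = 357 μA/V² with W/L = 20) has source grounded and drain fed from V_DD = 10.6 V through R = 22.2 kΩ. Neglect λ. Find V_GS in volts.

V_GS = 1.73 V

With gate tied to drain, V_GS = V_DS ≥ V_GS − V_th, so the device is in saturation.
k_n = μ_nC_ox · (W/L) = 7.14 mA/V².
KCL at the drain: ½ k_n (V_GS − V_th)² = (V_DD − V_GS)/R.
Let x = V_GS − 1.4. Then 79.3 x² + x − 9.2 = 0, giving x = 0.334 V (positive root), so V_GS = 1.73 V.
I_D = (V_DD − V_GS)/R = (10.6 − 1.73) / 22.2 = 0.399 mA.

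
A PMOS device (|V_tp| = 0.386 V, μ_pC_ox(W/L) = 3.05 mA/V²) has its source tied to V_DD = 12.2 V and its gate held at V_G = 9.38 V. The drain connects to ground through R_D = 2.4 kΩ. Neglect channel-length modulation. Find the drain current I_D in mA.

V_SG = V_DD − V_G = 12.2 − 9.38 = 2.82 V, so V_ov = 2.82 − 0.386 = 2.43 V.
Assume saturation: I_D = ½ k_p V_ov² = 0.5 × 3.05 × 2.43² = 9.03 mA, giving V_SD = V_DD − I_D R_D = 12.2 − 9.03 × 2.4 = -9.48 V.
But -9.48 V < V_ov = 2.43 V, so the device is actually in triode.
In triode I_D = k_p[V_ov V_SD − ½ V_SD²] and I_D = (V_DD − V_SD)/R_D. Equating: 3.66 V_SD² − 18.82 V_SD + 12.2 = 0, giving V_SD = 0.761 V (the root below V_ov).
I_D = (12.2 − 0.761) / 2.4 = 4.77 mA.

I_D = 4.77 mA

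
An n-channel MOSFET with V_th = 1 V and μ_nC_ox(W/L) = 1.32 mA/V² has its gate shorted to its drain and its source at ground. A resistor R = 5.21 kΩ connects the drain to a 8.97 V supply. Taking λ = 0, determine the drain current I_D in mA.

I_D = 1.26 mA

With gate tied to drain, V_GS = V_DS ≥ V_GS − V_th, so the device is in saturation.
KCL at the drain: ½ k_n (V_GS − V_th)² = (V_DD − V_GS)/R.
Let x = V_GS − 1. Then 3.44 x² + x − 7.97 = 0, giving x = 1.38 V (positive root), so V_GS = 2.38 V.
I_D = (V_DD − V_GS)/R = (8.97 − 2.38) / 5.21 = 1.26 mA.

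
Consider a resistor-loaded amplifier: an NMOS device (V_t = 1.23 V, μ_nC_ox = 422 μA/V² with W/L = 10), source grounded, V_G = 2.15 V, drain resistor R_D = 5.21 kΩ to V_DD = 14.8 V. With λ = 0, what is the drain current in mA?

I_D = 1.79 mA

V_GS = V_G = 2.15 V, so V_ov = 2.15 − 1.23 = 0.92 V.
k_n = μ_nC_ox · (W/L) = 4.22 mA/V².
Assume saturation: I_D = ½ k_n V_ov² = 0.5 × 4.22 × 0.92² = 1.79 mA, giving V_DS = V_DD − I_D R_D = 14.8 − 1.79 × 5.21 = 5.5 V.
V_DS = 5.5 V ≥ V_ov = 0.92 V, confirming saturation.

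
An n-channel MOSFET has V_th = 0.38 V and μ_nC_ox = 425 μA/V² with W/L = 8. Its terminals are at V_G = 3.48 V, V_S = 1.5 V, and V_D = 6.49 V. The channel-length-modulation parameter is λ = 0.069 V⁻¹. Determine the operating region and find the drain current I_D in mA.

Saturation; I_D = 5.85 mA

V_GS = V_G − V_S = 3.48 − 1.5 = 1.98 V; V_DS = V_D − V_S = 6.49 − 1.5 = 4.99 V.
k_n = μ_nC_ox · (W/L) = 3.4 mA/V².
V_ov = V_GS − V_th = 1.98 − 0.38 = 1.6 V.
Since V_DS = 4.99 V ≥ V_ov = 1.6 V, the device is in saturation.
I_D = ½ k_n V_ov² (1 + λ V_DS) = 0.5 × 3.4 × 1.6² × (1 + 0.069 × 4.99) = 5.85 mA.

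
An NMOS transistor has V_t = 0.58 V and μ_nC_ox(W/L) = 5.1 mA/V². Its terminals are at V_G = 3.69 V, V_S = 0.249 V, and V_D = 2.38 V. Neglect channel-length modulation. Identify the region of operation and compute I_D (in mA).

Triode; I_D = 19.5 mA

V_GS = V_G − V_S = 3.69 − 0.249 = 3.44 V; V_DS = V_D − V_S = 2.38 − 0.249 = 2.13 V.
V_ov = V_GS − V_t = 3.44 − 0.58 = 2.86 V.
Since V_DS = 2.13 V < V_ov = 2.86 V, the device is in the triode region.
I_D = k_n [V_ov · V_DS − ½ V_DS²] = 5.1 × [2.86 × 2.13 − 0.5 × 2.13²] = 19.5 mA.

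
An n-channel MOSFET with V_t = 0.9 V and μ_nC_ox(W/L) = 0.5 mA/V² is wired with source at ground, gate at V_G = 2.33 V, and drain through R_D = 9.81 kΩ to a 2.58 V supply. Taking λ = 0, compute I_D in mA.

V_GS = V_G = 2.33 V, so V_ov = 2.33 − 0.9 = 1.43 V.
Assume saturation: I_D = ½ k_n V_ov² = 0.5 × 0.5 × 1.43² = 0.511 mA, giving V_DS = V_DD − I_D R_D = 2.58 − 0.511 × 9.81 = -2.44 V.
But -2.44 V < V_ov = 1.43 V, so the device is actually in triode.
In triode I_D = k_n[V_ov V_DS − ½ V_DS²] and I_D = (V_DD − V_DS)/R_D. Equating: 2.45 V_DS² − 8.014 V_DS + 2.58 = 0, giving V_DS = 0.362 V (the root below V_ov).
I_D = (2.58 − 0.362) / 9.81 = 0.226 mA.

I_D = 0.226 mA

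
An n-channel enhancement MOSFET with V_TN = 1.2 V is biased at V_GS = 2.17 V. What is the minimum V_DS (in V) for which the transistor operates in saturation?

The boundary between triode and saturation is V_DS = V_GS − V_TN = V_ov.
V_ov = 2.17 − 1.2 = 0.97 V.

V_DS,sat = 0.970 V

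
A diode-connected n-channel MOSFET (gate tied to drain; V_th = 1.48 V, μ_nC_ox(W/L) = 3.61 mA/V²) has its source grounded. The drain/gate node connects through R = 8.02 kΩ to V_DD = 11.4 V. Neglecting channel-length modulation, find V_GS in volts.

V_GS = 2.27 V

With gate tied to drain, V_GS = V_DS ≥ V_GS − V_th, so the device is in saturation.
KCL at the drain: ½ k_n (V_GS − V_th)² = (V_DD − V_GS)/R.
Let x = V_GS − 1.48. Then 14.5 x² + x − 9.92 = 0, giving x = 0.794 V (positive root), so V_GS = 2.27 V.
I_D = (V_DD − V_GS)/R = (11.4 − 2.27) / 8.02 = 1.14 mA.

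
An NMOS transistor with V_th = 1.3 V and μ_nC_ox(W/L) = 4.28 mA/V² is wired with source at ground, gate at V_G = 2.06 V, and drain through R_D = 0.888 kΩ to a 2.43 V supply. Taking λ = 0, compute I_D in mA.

I_D = 1.24 mA

V_GS = V_G = 2.06 V, so V_ov = 2.06 − 1.3 = 0.76 V.
Assume saturation: I_D = ½ k_n V_ov² = 0.5 × 4.28 × 0.76² = 1.24 mA, giving V_DS = V_DD − I_D R_D = 2.43 − 1.24 × 0.888 = 1.33 V.
V_DS = 1.33 V ≥ V_ov = 0.76 V, confirming saturation.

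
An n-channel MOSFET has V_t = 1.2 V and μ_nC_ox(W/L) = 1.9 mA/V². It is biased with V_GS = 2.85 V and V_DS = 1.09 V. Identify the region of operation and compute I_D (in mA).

V_ov = V_GS − V_t = 2.85 − 1.2 = 1.65 V.
Since V_DS = 1.09 V < V_ov = 1.65 V, the device is in the triode region.
I_D = k_n [V_ov · V_DS − ½ V_DS²] = 1.9 × [1.65 × 1.09 − 0.5 × 1.09²] = 2.29 mA.

Triode; I_D = 2.29 mA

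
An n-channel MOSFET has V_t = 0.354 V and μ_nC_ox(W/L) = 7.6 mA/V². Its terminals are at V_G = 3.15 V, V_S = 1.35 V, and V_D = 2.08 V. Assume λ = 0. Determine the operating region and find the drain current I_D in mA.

Triode; I_D = 6.00 mA

V_GS = V_G − V_S = 3.15 − 1.35 = 1.8 V; V_DS = V_D − V_S = 2.08 − 1.35 = 0.73 V.
V_ov = V_GS − V_t = 1.8 − 0.354 = 1.45 V.
Since V_DS = 0.73 V < V_ov = 1.45 V, the device is in the triode region.
I_D = k_n [V_ov · V_DS − ½ V_DS²] = 7.6 × [1.45 × 0.73 − 0.5 × 0.73²] = 6 mA.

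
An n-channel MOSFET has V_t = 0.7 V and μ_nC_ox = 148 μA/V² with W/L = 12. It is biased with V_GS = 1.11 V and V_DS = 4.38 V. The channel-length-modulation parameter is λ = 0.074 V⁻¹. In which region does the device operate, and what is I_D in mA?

k_n = μ_nC_ox · (W/L) = 1.776 mA/V².
V_ov = V_GS − V_t = 1.11 − 0.7 = 0.41 V.
Since V_DS = 4.38 V ≥ V_ov = 0.41 V, the device is in saturation.
I_D = ½ k_n V_ov² (1 + λ V_DS) = 0.5 × 1.776 × 0.41² × (1 + 0.074 × 4.38) = 0.198 mA.

Saturation; I_D = 0.198 mA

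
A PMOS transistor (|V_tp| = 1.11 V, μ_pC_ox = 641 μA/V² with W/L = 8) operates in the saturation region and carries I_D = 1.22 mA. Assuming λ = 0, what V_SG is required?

k_p = μ_pC_ox · (W/L) = 5.128 mA/V².
In saturation I_D = ½ k_p (V_SG − |V_tp|)², so V_SG − |V_tp| = √(2 I_D / k_p) = √(2 × 1.22 / 5.128) = 0.69 V.
V_SG = 1.11 + 0.69 = 1.8 V.

V_SG = 1.80 V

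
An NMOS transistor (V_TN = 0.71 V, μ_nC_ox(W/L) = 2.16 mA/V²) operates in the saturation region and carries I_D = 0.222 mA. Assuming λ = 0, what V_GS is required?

V_GS = 1.16 V

In saturation I_D = ½ k_n (V_GS − V_TN)², so V_GS − V_TN = √(2 I_D / k_n) = √(2 × 0.222 / 2.16) = 0.453 V.
V_GS = 0.71 + 0.453 = 1.16 V.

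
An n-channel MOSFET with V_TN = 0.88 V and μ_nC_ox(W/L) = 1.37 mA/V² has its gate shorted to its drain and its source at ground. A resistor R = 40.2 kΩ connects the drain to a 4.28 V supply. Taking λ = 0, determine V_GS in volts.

With gate tied to drain, V_GS = V_DS ≥ V_GS − V_TN, so the device is in saturation.
KCL at the drain: ½ k_n (V_GS − V_TN)² = (V_DD − V_GS)/R.
Let x = V_GS − 0.88. Then 27.5 x² + x − 3.4 = 0, giving x = 0.334 V (positive root), so V_GS = 1.21 V.
I_D = (V_DD − V_GS)/R = (4.28 − 1.21) / 40.2 = 0.0763 mA.

V_GS = 1.21 V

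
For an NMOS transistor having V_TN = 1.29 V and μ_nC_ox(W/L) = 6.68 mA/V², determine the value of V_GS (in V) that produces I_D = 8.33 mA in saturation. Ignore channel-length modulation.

In saturation I_D = ½ k_n (V_GS − V_TN)², so V_GS − V_TN = √(2 I_D / k_n) = √(2 × 8.33 / 6.68) = 1.58 V.
V_GS = 1.29 + 1.58 = 2.87 V.

V_GS = 2.87 V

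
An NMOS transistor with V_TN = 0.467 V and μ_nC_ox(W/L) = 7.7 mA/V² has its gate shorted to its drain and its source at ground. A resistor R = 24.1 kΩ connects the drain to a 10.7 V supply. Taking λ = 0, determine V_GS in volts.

V_GS = 0.794 V

With gate tied to drain, V_GS = V_DS ≥ V_GS − V_TN, so the device is in saturation.
KCL at the drain: ½ k_n (V_GS − V_TN)² = (V_DD − V_GS)/R.
Let x = V_GS − 0.467. Then 92.8 x² + x − 10.23 = 0, giving x = 0.327 V (positive root), so V_GS = 0.794 V.
I_D = (V_DD − V_GS)/R = (10.7 − 0.794) / 24.1 = 0.411 mA.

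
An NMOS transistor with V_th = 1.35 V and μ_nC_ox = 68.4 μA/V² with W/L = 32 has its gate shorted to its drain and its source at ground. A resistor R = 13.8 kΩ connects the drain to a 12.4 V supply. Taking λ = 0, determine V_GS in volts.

With gate tied to drain, V_GS = V_DS ≥ V_GS − V_th, so the device is in saturation.
k_n = μ_nC_ox · (W/L) = 2.189 mA/V².
KCL at the drain: ½ k_n (V_GS − V_th)² = (V_DD − V_GS)/R.
Let x = V_GS − 1.35. Then 15.1 x² + x − 11.05 = 0, giving x = 0.823 V (positive root), so V_GS = 2.17 V.
I_D = (V_DD − V_GS)/R = (12.4 − 2.17) / 13.8 = 0.741 mA.

V_GS = 2.17 V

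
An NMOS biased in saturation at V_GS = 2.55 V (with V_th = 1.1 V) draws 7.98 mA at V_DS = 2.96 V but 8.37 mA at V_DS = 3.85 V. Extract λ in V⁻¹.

λ = 0.0656 V⁻¹

With V_GS fixed, I_D ∝ (1 + λ V_DS) in saturation, so I_D2/I_D1 = (1 + λ V_DS2)/(1 + λ V_DS1).
8.37/7.98 = 1.049 = (1 + 3.85 λ)/(1 + 2.96 λ).
Solving: λ (I_D1 V_DS2 − I_D2 V_DS1) = I_D2 − I_D1, so λ = (8.37 − 7.98) / (7.98 × 3.85 − 8.37 × 2.96) = 0.39 / 5.95 = 0.0656 V⁻¹.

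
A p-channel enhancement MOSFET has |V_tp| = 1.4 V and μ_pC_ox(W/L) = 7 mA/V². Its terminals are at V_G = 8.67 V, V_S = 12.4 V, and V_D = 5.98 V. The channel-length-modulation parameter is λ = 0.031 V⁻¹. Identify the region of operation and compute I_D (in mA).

Saturation; I_D = 22.8 mA

V_SG = V_S − V_G = 12.4 − 8.67 = 3.73 V; V_SD = V_S − V_D = 12.4 − 5.98 = 6.42 V.
V_ov = V_SG − |V_tp| = 3.73 − 1.4 = 2.33 V.
Since V_SD = 6.42 V ≥ V_ov = 2.33 V, the device is in saturation.
I_D = ½ k_p V_ov² (1 + λ V_SD) = 0.5 × 7 × 2.33² × (1 + 0.031 × 6.42) = 22.8 mA.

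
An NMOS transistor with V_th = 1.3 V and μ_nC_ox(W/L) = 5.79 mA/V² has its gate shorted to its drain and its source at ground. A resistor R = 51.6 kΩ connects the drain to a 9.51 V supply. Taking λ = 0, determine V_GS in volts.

With gate tied to drain, V_GS = V_DS ≥ V_GS − V_th, so the device is in saturation.
KCL at the drain: ½ k_n (V_GS − V_th)² = (V_DD − V_GS)/R.
Let x = V_GS − 1.3. Then 149 x² + x − 8.21 = 0, giving x = 0.231 V (positive root), so V_GS = 1.53 V.
I_D = (V_DD − V_GS)/R = (9.51 − 1.53) / 51.6 = 0.155 mA.

V_GS = 1.53 V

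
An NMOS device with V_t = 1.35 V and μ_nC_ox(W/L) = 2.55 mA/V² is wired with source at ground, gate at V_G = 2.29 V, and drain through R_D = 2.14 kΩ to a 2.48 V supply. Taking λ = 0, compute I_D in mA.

I_D = 0.912 mA

V_GS = V_G = 2.29 V, so V_ov = 2.29 − 1.35 = 0.94 V.
Assume saturation: I_D = ½ k_n V_ov² = 0.5 × 2.55 × 0.94² = 1.13 mA, giving V_DS = V_DD − I_D R_D = 2.48 − 1.13 × 2.14 = 0.0691 V.
But 0.0691 V < V_ov = 0.94 V, so the device is actually in triode.
In triode I_D = k_n[V_ov V_DS − ½ V_DS²] and I_D = (V_DD − V_DS)/R_D. Equating: 2.73 V_DS² − 6.13 V_DS + 2.48 = 0, giving V_DS = 0.529 V (the root below V_ov).
I_D = (2.48 − 0.529) / 2.14 = 0.912 mA.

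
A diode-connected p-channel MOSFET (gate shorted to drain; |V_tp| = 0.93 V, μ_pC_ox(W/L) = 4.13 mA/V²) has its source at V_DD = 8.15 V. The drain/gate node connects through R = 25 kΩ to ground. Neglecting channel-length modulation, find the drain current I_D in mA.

I_D = 0.274 mA

With gate tied to drain, V_SG = V_SD ≥ V_SG − |V_tp|, so the device is in saturation.
KCL at the drain: ½ k_p (V_SG − |V_tp|)² = (V_DD − V_SG)/R.
Let x = V_SG − 0.93. Then 51.6 x² + x − 7.22 = 0, giving x = 0.364 V (positive root), so V_SG = 1.29 V.
I_D = (V_DD − V_SG)/R = (8.15 − 1.29) / 25 = 0.274 mA.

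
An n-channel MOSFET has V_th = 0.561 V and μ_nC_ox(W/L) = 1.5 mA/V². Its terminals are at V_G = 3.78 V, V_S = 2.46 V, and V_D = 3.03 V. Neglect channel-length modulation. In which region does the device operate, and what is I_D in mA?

Triode; I_D = 0.405 mA

V_GS = V_G − V_S = 3.78 − 2.46 = 1.32 V; V_DS = V_D − V_S = 3.03 − 2.46 = 0.57 V.
V_ov = V_GS − V_th = 1.32 − 0.561 = 0.759 V.
Since V_DS = 0.57 V < V_ov = 0.759 V, the device is in the triode region.
I_D = k_n [V_ov · V_DS − ½ V_DS²] = 1.5 × [0.759 × 0.57 − 0.5 × 0.57²] = 0.405 mA.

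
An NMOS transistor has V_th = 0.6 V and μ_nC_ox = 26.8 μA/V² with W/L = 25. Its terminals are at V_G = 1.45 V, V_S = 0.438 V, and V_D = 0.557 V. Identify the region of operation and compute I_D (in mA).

V_GS = V_G − V_S = 1.45 − 0.438 = 1.01 V; V_DS = V_D − V_S = 0.557 − 0.438 = 0.119 V.
k_n = μ_nC_ox · (W/L) = 0.67 mA/V².
V_ov = V_GS − V_th = 1.01 − 0.6 = 0.412 V.
Since V_DS = 0.119 V < V_ov = 0.412 V, the device is in the triode region.
I_D = k_n [V_ov · V_DS − ½ V_DS²] = 0.67 × [0.412 × 0.119 − 0.5 × 0.119²] = 0.0281 mA.

Triode; I_D = 0.0281 mA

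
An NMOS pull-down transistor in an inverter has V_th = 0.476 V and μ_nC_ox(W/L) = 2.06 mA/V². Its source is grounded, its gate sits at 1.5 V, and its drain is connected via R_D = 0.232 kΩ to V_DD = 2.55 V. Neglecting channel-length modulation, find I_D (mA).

V_GS = V_G = 1.5 V, so V_ov = 1.5 − 0.476 = 1.02 V.
Assume saturation: I_D = ½ k_n V_ov² = 0.5 × 2.06 × 1.02² = 1.08 mA, giving V_DS = V_DD − I_D R_D = 2.55 − 1.08 × 0.232 = 2.3 V.
V_DS = 2.3 V ≥ V_ov = 1.02 V, confirming saturation.

I_D = 1.08 mA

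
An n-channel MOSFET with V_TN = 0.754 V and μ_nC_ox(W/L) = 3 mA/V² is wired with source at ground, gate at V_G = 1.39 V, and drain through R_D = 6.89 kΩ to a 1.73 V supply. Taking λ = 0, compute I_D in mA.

V_GS = V_G = 1.39 V, so V_ov = 1.39 − 0.754 = 0.636 V.
Assume saturation: I_D = ½ k_n V_ov² = 0.5 × 3 × 0.636² = 0.607 mA, giving V_DS = V_DD − I_D R_D = 1.73 − 0.607 × 6.89 = -2.45 V.
But -2.45 V < V_ov = 0.636 V, so the device is actually in triode.
In triode I_D = k_n[V_ov V_DS − ½ V_DS²] and I_D = (V_DD − V_DS)/R_D. Equating: 10.3 V_DS² − 14.15 V_DS + 1.73 = 0, giving V_DS = 0.136 V (the root below V_ov).
I_D = (1.73 − 0.136) / 6.89 = 0.231 mA.

I_D = 0.231 mA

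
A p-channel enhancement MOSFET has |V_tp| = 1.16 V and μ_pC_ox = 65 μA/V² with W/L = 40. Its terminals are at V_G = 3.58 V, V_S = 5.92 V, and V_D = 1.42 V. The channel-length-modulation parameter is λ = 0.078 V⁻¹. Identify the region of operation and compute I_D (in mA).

V_SG = V_S − V_G = 5.92 − 3.58 = 2.34 V; V_SD = V_S − V_D = 5.92 − 1.42 = 4.5 V.
k_p = μ_pC_ox · (W/L) = 2.6 mA/V².
V_ov = V_SG − |V_tp| = 2.34 − 1.16 = 1.18 V.
Since V_SD = 4.5 V ≥ V_ov = 1.18 V, the device is in saturation.
I_D = ½ k_p V_ov² (1 + λ V_SD) = 0.5 × 2.6 × 1.18² × (1 + 0.078 × 4.5) = 2.45 mA.

Saturation; I_D = 2.45 mA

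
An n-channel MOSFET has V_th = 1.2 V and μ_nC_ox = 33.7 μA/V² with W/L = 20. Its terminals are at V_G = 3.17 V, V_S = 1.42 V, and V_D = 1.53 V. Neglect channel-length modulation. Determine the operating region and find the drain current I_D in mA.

V_GS = V_G − V_S = 3.17 − 1.42 = 1.75 V; V_DS = V_D − V_S = 1.53 − 1.42 = 0.11 V.
k_n = μ_nC_ox · (W/L) = 0.674 mA/V².
V_ov = V_GS − V_th = 1.75 − 1.2 = 0.55 V.
Since V_DS = 0.11 V < V_ov = 0.55 V, the device is in the triode region.
I_D = k_n [V_ov · V_DS − ½ V_DS²] = 0.674 × [0.55 × 0.11 − 0.5 × 0.11²] = 0.0367 mA.

Triode; I_D = 0.0367 mA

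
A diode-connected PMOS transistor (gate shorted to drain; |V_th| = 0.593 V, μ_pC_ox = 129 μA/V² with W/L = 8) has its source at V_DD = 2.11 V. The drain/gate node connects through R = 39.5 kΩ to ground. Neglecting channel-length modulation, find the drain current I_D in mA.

With gate tied to drain, V_SG = V_SD ≥ V_SG − |V_th|, so the device is in saturation.
k_p = μ_pC_ox · (W/L) = 1.032 mA/V².
KCL at the drain: ½ k_p (V_SG − |V_th|)² = (V_DD − V_SG)/R.
Let x = V_SG − 0.593. Then 20.4 x² + x − 1.517 = 0, giving x = 0.249 V (positive root), so V_SG = 0.842 V.
I_D = (V_DD − V_SG)/R = (2.11 − 0.842) / 39.5 = 0.0321 mA.

I_D = 0.0321 mA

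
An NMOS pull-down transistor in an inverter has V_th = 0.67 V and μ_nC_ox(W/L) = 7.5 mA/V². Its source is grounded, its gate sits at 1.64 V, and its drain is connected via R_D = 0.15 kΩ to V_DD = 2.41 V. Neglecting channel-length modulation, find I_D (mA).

I_D = 3.53 mA

V_GS = V_G = 1.64 V, so V_ov = 1.64 − 0.67 = 0.97 V.
Assume saturation: I_D = ½ k_n V_ov² = 0.5 × 7.5 × 0.97² = 3.53 mA, giving V_DS = V_DD − I_D R_D = 2.41 − 3.53 × 0.15 = 1.88 V.
V_DS = 1.88 V ≥ V_ov = 0.97 V, confirming saturation.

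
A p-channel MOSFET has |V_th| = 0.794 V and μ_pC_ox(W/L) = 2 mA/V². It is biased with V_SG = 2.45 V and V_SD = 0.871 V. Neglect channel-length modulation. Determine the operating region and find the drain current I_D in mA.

V_ov = V_SG − |V_th| = 2.45 − 0.794 = 1.66 V.
Since V_SD = 0.871 V < V_ov = 1.66 V, the device is in the triode region.
I_D = k_p [V_ov · V_SD − ½ V_SD²] = 2 × [1.66 × 0.871 − 0.5 × 0.871²] = 2.13 mA.

Triode; I_D = 2.13 mA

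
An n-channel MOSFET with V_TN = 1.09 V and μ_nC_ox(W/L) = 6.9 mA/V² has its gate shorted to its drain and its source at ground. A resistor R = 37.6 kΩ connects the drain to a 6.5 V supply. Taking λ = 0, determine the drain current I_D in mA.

I_D = 0.139 mA

With gate tied to drain, V_GS = V_DS ≥ V_GS − V_TN, so the device is in saturation.
KCL at the drain: ½ k_n (V_GS − V_TN)² = (V_DD − V_GS)/R.
Let x = V_GS − 1.09. Then 130 x² + x − 5.41 = 0, giving x = 0.2 V (positive root), so V_GS = 1.29 V.
I_D = (V_DD − V_GS)/R = (6.5 − 1.29) / 37.6 = 0.139 mA.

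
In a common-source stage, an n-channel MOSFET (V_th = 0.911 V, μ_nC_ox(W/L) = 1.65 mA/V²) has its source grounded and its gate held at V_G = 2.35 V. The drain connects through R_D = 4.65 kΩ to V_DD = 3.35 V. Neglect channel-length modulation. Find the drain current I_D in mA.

I_D = 0.654 mA

V_GS = V_G = 2.35 V, so V_ov = 2.35 − 0.911 = 1.44 V.
Assume saturation: I_D = ½ k_n V_ov² = 0.5 × 1.65 × 1.44² = 1.71 mA, giving V_DS = V_DD − I_D R_D = 3.35 − 1.71 × 4.65 = -4.59 V.
But -4.59 V < V_ov = 1.44 V, so the device is actually in triode.
In triode I_D = k_n[V_ov V_DS − ½ V_DS²] and I_D = (V_DD − V_DS)/R_D. Equating: 3.84 V_DS² − 12.04 V_DS + 3.35 = 0, giving V_DS = 0.309 V (the root below V_ov).
I_D = (3.35 − 0.309) / 4.65 = 0.654 mA.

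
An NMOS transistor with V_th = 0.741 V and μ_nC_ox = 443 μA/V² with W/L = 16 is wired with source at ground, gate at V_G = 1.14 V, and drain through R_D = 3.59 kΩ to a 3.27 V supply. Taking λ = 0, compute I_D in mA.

I_D = 0.564 mA

V_GS = V_G = 1.14 V, so V_ov = 1.14 − 0.741 = 0.399 V.
k_n = μ_nC_ox · (W/L) = 7.088 mA/V².
Assume saturation: I_D = ½ k_n V_ov² = 0.5 × 7.088 × 0.399² = 0.564 mA, giving V_DS = V_DD − I_D R_D = 3.27 − 0.564 × 3.59 = 1.24 V.
V_DS = 1.24 V ≥ V_ov = 0.399 V, confirming saturation.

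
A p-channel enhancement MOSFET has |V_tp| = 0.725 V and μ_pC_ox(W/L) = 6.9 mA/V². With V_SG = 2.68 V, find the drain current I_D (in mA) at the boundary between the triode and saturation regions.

At the boundary V_SD = V_ov = V_SG − |V_tp| = 2.68 − 0.725 = 1.96 V.
I_D = ½ k_p V_ov² = 0.5 × 6.9 × 1.96² = 13.2 mA.

I_D = 13.2 mA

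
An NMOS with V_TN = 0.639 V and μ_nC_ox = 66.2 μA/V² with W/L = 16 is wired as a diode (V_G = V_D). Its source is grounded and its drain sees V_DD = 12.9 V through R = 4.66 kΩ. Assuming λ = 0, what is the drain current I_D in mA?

With gate tied to drain, V_GS = V_DS ≥ V_GS − V_TN, so the device is in saturation.
k_n = μ_nC_ox · (W/L) = 1.059 mA/V².
KCL at the drain: ½ k_n (V_GS − V_TN)² = (V_DD − V_GS)/R.
Let x = V_GS − 0.639. Then 2.47 x² + x − 12.26 = 0, giving x = 2.04 V (positive root), so V_GS = 2.67 V.
I_D = (V_DD − V_GS)/R = (12.9 − 2.67) / 4.66 = 2.19 mA.

I_D = 2.19 mA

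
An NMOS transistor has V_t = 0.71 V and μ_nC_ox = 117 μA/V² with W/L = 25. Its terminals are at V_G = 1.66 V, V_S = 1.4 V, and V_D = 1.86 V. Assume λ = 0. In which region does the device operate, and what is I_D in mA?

V_GS = V_G − V_S = 1.66 − 1.4 = 0.26 V; V_DS = V_D − V_S = 1.86 − 1.4 = 0.46 V.
V_GS = 0.26 V < V_t = 0.71 V, so the transistor is in cutoff.

Cutoff; I_D = 0 mA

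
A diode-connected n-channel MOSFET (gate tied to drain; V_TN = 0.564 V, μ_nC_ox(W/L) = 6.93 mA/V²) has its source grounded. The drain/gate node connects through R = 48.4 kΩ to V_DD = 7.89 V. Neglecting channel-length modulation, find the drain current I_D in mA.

With gate tied to drain, V_GS = V_DS ≥ V_GS − V_TN, so the device is in saturation.
KCL at the drain: ½ k_n (V_GS − V_TN)² = (V_DD − V_GS)/R.
Let x = V_GS − 0.564. Then 168 x² + x − 7.326 = 0, giving x = 0.206 V (positive root), so V_GS = 0.77 V.
I_D = (V_DD − V_GS)/R = (7.89 − 0.77) / 48.4 = 0.147 mA.

I_D = 0.147 mA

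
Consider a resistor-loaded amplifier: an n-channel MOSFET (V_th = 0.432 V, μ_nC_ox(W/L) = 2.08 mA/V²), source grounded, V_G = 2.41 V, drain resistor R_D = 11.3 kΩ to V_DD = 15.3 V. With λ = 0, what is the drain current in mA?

V_GS = V_G = 2.41 V, so V_ov = 2.41 − 0.432 = 1.98 V.
Assume saturation: I_D = ½ k_n V_ov² = 0.5 × 2.08 × 1.98² = 4.07 mA, giving V_DS = V_DD − I_D R_D = 15.3 − 4.07 × 11.3 = -30.7 V.
But -30.7 V < V_ov = 1.98 V, so the device is actually in triode.
In triode I_D = k_n[V_ov V_DS − ½ V_DS²] and I_D = (V_DD − V_DS)/R_D. Equating: 11.8 V_DS² − 47.49 V_DS + 15.3 = 0, giving V_DS = 0.353 V (the root below V_ov).
I_D = (15.3 − 0.353) / 11.3 = 1.32 mA.

I_D = 1.32 mA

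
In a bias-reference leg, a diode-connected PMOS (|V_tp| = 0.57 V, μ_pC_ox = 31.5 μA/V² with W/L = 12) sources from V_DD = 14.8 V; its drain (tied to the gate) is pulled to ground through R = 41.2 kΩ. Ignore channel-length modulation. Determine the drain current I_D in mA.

I_D = 0.314 mA

With gate tied to drain, V_SG = V_SD ≥ V_SG − |V_tp|, so the device is in saturation.
k_p = μ_pC_ox · (W/L) = 0.378 mA/V².
KCL at the drain: ½ k_p (V_SG − |V_tp|)² = (V_DD − V_SG)/R.
Let x = V_SG − 0.57. Then 7.79 x² + x − 14.23 = 0, giving x = 1.29 V (positive root), so V_SG = 1.86 V.
I_D = (V_DD − V_SG)/R = (14.8 − 1.86) / 41.2 = 0.314 mA.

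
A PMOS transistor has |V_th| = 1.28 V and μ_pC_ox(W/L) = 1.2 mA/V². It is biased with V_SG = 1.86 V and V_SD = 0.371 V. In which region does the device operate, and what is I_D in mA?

V_ov = V_SG − |V_th| = 1.86 − 1.28 = 0.58 V.
Since V_SD = 0.371 V < V_ov = 0.58 V, the device is in the triode region.
I_D = k_p [V_ov · V_SD − ½ V_SD²] = 1.2 × [0.58 × 0.371 − 0.5 × 0.371²] = 0.176 mA.

Triode; I_D = 0.176 mA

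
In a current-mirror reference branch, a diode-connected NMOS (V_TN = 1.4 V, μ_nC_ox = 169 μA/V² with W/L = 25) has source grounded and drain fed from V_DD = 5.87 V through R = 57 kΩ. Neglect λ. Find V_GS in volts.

V_GS = 1.59 V

With gate tied to drain, V_GS = V_DS ≥ V_GS − V_TN, so the device is in saturation.
k_n = μ_nC_ox · (W/L) = 4.225 mA/V².
KCL at the drain: ½ k_n (V_GS − V_TN)² = (V_DD − V_GS)/R.
Let x = V_GS − 1.4. Then 120 x² + x − 4.47 = 0, giving x = 0.189 V (positive root), so V_GS = 1.59 V.
I_D = (V_DD − V_GS)/R = (5.87 − 1.59) / 57 = 0.0751 mA.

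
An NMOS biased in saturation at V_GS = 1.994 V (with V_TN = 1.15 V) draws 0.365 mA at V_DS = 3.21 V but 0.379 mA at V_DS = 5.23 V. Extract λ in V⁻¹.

λ = 0.0202 V⁻¹

With V_GS fixed, I_D ∝ (1 + λ V_DS) in saturation, so I_D2/I_D1 = (1 + λ V_DS2)/(1 + λ V_DS1).
0.379/0.365 = 1.038 = (1 + 5.23 λ)/(1 + 3.21 λ).
Solving: λ (I_D1 V_DS2 − I_D2 V_DS1) = I_D2 − I_D1, so λ = (0.379 − 0.365) / (0.365 × 5.23 − 0.379 × 3.21) = 0.014 / 0.692 = 0.0202 V⁻¹.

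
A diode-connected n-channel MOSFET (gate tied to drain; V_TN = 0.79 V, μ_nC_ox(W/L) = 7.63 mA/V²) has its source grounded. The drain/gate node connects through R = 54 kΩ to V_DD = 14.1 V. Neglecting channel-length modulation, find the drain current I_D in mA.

I_D = 0.242 mA

With gate tied to drain, V_GS = V_DS ≥ V_GS − V_TN, so the device is in saturation.
KCL at the drain: ½ k_n (V_GS − V_TN)² = (V_DD − V_GS)/R.
Let x = V_GS − 0.79. Then 206 x² + x − 13.31 = 0, giving x = 0.252 V (positive root), so V_GS = 1.04 V.
I_D = (V_DD − V_GS)/R = (14.1 − 1.04) / 54 = 0.242 mA.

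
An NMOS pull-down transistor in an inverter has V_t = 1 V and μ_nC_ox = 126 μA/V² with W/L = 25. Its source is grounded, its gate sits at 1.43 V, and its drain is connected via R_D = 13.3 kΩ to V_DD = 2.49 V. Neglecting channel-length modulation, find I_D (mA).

V_GS = V_G = 1.43 V, so V_ov = 1.43 − 1 = 0.43 V.
k_n = μ_nC_ox · (W/L) = 3.15 mA/V².
Assume saturation: I_D = ½ k_n V_ov² = 0.5 × 3.15 × 0.43² = 0.291 mA, giving V_DS = V_DD − I_D R_D = 2.49 − 0.291 × 13.3 = -1.38 V.
But -1.38 V < V_ov = 0.43 V, so the device is actually in triode.
In triode I_D = k_n[V_ov V_DS − ½ V_DS²] and I_D = (V_DD − V_DS)/R_D. Equating: 20.9 V_DS² − 19.01 V_DS + 2.49 = 0, giving V_DS = 0.159 V (the root below V_ov).
I_D = (2.49 − 0.159) / 13.3 = 0.175 mA.

I_D = 0.175 mA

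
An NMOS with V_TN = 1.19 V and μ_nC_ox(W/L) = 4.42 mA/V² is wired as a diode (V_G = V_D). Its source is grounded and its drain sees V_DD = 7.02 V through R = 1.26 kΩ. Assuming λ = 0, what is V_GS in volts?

With gate tied to drain, V_GS = V_DS ≥ V_GS − V_TN, so the device is in saturation.
KCL at the drain: ½ k_n (V_GS − V_TN)² = (V_DD − V_GS)/R.
Let x = V_GS − 1.19. Then 2.78 x² + x − 5.83 = 0, giving x = 1.28 V (positive root), so V_GS = 2.47 V.
I_D = (V_DD − V_GS)/R = (7.02 − 2.47) / 1.26 = 3.61 mA.

V_GS = 2.47 V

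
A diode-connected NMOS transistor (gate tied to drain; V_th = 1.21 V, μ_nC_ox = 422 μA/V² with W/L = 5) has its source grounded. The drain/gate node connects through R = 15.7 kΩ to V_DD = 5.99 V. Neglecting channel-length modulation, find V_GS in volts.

V_GS = 1.72 V

With gate tied to drain, V_GS = V_DS ≥ V_GS − V_th, so the device is in saturation.
k_n = μ_nC_ox · (W/L) = 2.11 mA/V².
KCL at the drain: ½ k_n (V_GS − V_th)² = (V_DD − V_GS)/R.
Let x = V_GS − 1.21. Then 16.6 x² + x − 4.78 = 0, giving x = 0.508 V (positive root), so V_GS = 1.72 V.
I_D = (V_DD − V_GS)/R = (5.99 − 1.72) / 15.7 = 0.272 mA.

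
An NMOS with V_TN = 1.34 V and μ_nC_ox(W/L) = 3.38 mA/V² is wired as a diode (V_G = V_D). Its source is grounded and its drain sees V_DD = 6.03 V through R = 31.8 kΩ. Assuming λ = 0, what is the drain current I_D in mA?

I_D = 0.138 mA

With gate tied to drain, V_GS = V_DS ≥ V_GS − V_TN, so the device is in saturation.
KCL at the drain: ½ k_n (V_GS − V_TN)² = (V_DD − V_GS)/R.
Let x = V_GS − 1.34. Then 53.7 x² + x − 4.69 = 0, giving x = 0.286 V (positive root), so V_GS = 1.63 V.
I_D = (V_DD − V_GS)/R = (6.03 − 1.63) / 31.8 = 0.138 mA.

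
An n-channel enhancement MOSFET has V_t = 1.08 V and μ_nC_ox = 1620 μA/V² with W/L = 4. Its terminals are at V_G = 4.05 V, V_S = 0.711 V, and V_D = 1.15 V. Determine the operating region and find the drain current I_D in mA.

V_GS = V_G − V_S = 4.05 − 0.711 = 3.34 V; V_DS = V_D − V_S = 1.15 − 0.711 = 0.439 V.
k_n = μ_nC_ox · (W/L) = 6.48 mA/V².
V_ov = V_GS − V_t = 3.34 − 1.08 = 2.26 V.
Since V_DS = 0.439 V < V_ov = 2.26 V, the device is in the triode region.
I_D = k_n [V_ov · V_DS − ½ V_DS²] = 6.48 × [2.26 × 0.439 − 0.5 × 0.439²] = 5.8 mA.

Triode; I_D = 5.80 mA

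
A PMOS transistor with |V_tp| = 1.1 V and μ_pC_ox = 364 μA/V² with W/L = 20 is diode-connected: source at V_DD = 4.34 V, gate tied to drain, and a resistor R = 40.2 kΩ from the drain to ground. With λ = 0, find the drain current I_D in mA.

I_D = 0.0770 mA

With gate tied to drain, V_SG = V_SD ≥ V_SG − |V_tp|, so the device is in saturation.
k_p = μ_pC_ox · (W/L) = 7.28 mA/V².
KCL at the drain: ½ k_p (V_SG − |V_tp|)² = (V_DD − V_SG)/R.
Let x = V_SG − 1.1. Then 146 x² + x − 3.24 = 0, giving x = 0.145 V (positive root), so V_SG = 1.25 V.
I_D = (V_DD − V_SG)/R = (4.34 − 1.25) / 40.2 = 0.077 mA.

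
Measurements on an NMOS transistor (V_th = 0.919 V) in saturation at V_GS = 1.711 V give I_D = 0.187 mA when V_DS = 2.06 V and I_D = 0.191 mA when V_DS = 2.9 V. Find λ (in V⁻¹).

λ = 0.0269 V⁻¹

With V_GS fixed, I_D ∝ (1 + λ V_DS) in saturation, so I_D2/I_D1 = (1 + λ V_DS2)/(1 + λ V_DS1).
0.191/0.187 = 1.021 = (1 + 2.9 λ)/(1 + 2.06 λ).
Solving: λ (I_D1 V_DS2 − I_D2 V_DS1) = I_D2 − I_D1, so λ = (0.191 − 0.187) / (0.187 × 2.9 − 0.191 × 2.06) = 0.004 / 0.149 = 0.0269 V⁻¹.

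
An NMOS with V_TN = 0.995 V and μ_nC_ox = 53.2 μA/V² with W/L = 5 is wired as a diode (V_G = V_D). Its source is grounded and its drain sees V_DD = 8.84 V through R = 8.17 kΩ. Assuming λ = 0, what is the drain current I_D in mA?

With gate tied to drain, V_GS = V_DS ≥ V_GS − V_TN, so the device is in saturation.
k_n = μ_nC_ox · (W/L) = 0.266 mA/V².
KCL at the drain: ½ k_n (V_GS − V_TN)² = (V_DD − V_GS)/R.
Let x = V_GS − 0.995. Then 1.09 x² + x − 7.845 = 0, giving x = 2.27 V (positive root), so V_GS = 3.26 V.
I_D = (V_DD − V_GS)/R = (8.84 − 3.26) / 8.17 = 0.683 mA.

I_D = 0.683 mA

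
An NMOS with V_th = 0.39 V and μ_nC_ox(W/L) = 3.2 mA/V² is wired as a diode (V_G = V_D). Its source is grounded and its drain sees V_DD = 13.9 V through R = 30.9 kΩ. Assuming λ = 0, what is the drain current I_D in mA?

I_D = 0.421 mA

With gate tied to drain, V_GS = V_DS ≥ V_GS − V_th, so the device is in saturation.
KCL at the drain: ½ k_n (V_GS − V_th)² = (V_DD − V_GS)/R.
Let x = V_GS − 0.39. Then 49.4 x² + x − 13.51 = 0, giving x = 0.513 V (positive root), so V_GS = 0.903 V.
I_D = (V_DD − V_GS)/R = (13.9 − 0.903) / 30.9 = 0.421 mA.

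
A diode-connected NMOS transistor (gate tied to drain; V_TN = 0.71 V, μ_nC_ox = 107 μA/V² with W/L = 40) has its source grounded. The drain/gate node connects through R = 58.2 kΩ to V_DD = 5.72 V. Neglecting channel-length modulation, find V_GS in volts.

V_GS = 0.907 V

With gate tied to drain, V_GS = V_DS ≥ V_GS − V_TN, so the device is in saturation.
k_n = μ_nC_ox · (W/L) = 4.28 mA/V².
KCL at the drain: ½ k_n (V_GS − V_TN)² = (V_DD − V_GS)/R.
Let x = V_GS − 0.71. Then 125 x² + x − 5.01 = 0, giving x = 0.197 V (positive root), so V_GS = 0.907 V.
I_D = (V_DD − V_GS)/R = (5.72 − 0.907) / 58.2 = 0.0827 mA.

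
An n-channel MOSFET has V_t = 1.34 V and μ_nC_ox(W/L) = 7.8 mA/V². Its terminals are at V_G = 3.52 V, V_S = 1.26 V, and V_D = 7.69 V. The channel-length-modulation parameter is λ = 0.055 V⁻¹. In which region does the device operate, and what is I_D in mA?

V_GS = V_G − V_S = 3.52 − 1.26 = 2.26 V; V_DS = V_D − V_S = 7.69 − 1.26 = 6.43 V.
V_ov = V_GS − V_t = 2.26 − 1.34 = 0.92 V.
Since V_DS = 6.43 V ≥ V_ov = 0.92 V, the device is in saturation.
I_D = ½ k_n V_ov² (1 + λ V_DS) = 0.5 × 7.8 × 0.92² × (1 + 0.055 × 6.43) = 4.47 mA.

Saturation; I_D = 4.47 mA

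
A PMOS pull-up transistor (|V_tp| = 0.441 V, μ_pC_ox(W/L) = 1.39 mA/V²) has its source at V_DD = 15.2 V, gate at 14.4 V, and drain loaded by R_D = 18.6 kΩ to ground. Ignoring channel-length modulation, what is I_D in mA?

I_D = 0.0896 mA

V_SG = V_DD − V_G = 15.2 − 14.4 = 0.8 V, so V_ov = 0.8 − 0.441 = 0.359 V.
Assume saturation: I_D = ½ k_p V_ov² = 0.5 × 1.39 × 0.359² = 0.0896 mA, giving V_SD = V_DD − I_D R_D = 15.2 − 0.0896 × 18.6 = 13.5 V.
V_SD = 13.5 V ≥ V_ov = 0.359 V, confirming saturation.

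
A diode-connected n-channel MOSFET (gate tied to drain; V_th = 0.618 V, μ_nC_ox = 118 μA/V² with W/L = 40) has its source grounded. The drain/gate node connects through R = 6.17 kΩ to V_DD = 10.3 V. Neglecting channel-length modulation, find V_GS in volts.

With gate tied to drain, V_GS = V_DS ≥ V_GS − V_th, so the device is in saturation.
k_n = μ_nC_ox · (W/L) = 4.72 mA/V².
KCL at the drain: ½ k_n (V_GS − V_th)² = (V_DD − V_GS)/R.
Let x = V_GS − 0.618. Then 14.6 x² + x − 9.682 = 0, giving x = 0.782 V (positive root), so V_GS = 1.4 V.
I_D = (V_DD − V_GS)/R = (10.3 − 1.4) / 6.17 = 1.44 mA.

V_GS = 1.40 V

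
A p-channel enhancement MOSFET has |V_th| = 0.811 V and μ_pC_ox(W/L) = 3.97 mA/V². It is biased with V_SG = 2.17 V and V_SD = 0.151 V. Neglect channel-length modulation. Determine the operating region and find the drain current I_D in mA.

Triode; I_D = 0.769 mA

V_ov = V_SG − |V_th| = 2.17 − 0.811 = 1.36 V.
Since V_SD = 0.151 V < V_ov = 1.36 V, the device is in the triode region.
I_D = k_p [V_ov · V_SD − ½ V_SD²] = 3.97 × [1.36 × 0.151 − 0.5 × 0.151²] = 0.769 mA.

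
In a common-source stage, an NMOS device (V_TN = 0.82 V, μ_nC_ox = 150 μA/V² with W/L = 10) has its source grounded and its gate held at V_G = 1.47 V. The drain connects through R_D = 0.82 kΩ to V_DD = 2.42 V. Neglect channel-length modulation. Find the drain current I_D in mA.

I_D = 0.317 mA

V_GS = V_G = 1.47 V, so V_ov = 1.47 − 0.82 = 0.65 V.
k_n = μ_nC_ox · (W/L) = 1.5 mA/V².
Assume saturation: I_D = ½ k_n V_ov² = 0.5 × 1.5 × 0.65² = 0.317 mA, giving V_DS = V_DD − I_D R_D = 2.42 − 0.317 × 0.82 = 2.16 V.
V_DS = 2.16 V ≥ V_ov = 0.65 V, confirming saturation.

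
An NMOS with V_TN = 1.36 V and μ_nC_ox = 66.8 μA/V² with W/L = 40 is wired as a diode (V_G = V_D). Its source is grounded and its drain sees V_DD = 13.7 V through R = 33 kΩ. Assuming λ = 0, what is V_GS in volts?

V_GS = 1.88 V

With gate tied to drain, V_GS = V_DS ≥ V_GS − V_TN, so the device is in saturation.
k_n = μ_nC_ox · (W/L) = 2.672 mA/V².
KCL at the drain: ½ k_n (V_GS − V_TN)² = (V_DD − V_GS)/R.
Let x = V_GS − 1.36. Then 44.1 x² + x − 12.34 = 0, giving x = 0.518 V (positive root), so V_GS = 1.88 V.
I_D = (V_DD − V_GS)/R = (13.7 − 1.88) / 33 = 0.358 mA.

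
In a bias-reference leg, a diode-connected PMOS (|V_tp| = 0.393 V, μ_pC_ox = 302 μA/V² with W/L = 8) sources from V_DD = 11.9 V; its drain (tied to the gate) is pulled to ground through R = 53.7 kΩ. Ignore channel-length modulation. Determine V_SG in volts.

With gate tied to drain, V_SG = V_SD ≥ V_SG − |V_tp|, so the device is in saturation.
k_p = μ_pC_ox · (W/L) = 2.416 mA/V².
KCL at the drain: ½ k_p (V_SG − |V_tp|)² = (V_DD − V_SG)/R.
Let x = V_SG − 0.393. Then 64.9 x² + x − 11.51 = 0, giving x = 0.414 V (positive root), so V_SG = 0.807 V.
I_D = (V_DD − V_SG)/R = (11.9 − 0.807) / 53.7 = 0.207 mA.

V_SG = 0.807 V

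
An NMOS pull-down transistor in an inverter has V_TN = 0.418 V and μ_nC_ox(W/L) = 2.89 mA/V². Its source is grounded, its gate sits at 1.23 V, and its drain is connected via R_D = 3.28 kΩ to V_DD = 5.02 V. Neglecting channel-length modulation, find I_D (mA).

V_GS = V_G = 1.23 V, so V_ov = 1.23 − 0.418 = 0.812 V.
Assume saturation: I_D = ½ k_n V_ov² = 0.5 × 2.89 × 0.812² = 0.953 mA, giving V_DS = V_DD − I_D R_D = 5.02 − 0.953 × 3.28 = 1.89 V.
V_DS = 1.89 V ≥ V_ov = 0.812 V, confirming saturation.

I_D = 0.953 mA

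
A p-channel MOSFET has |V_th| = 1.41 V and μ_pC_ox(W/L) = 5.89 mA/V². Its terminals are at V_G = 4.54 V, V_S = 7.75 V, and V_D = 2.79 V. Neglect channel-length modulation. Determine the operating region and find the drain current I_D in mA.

V_SG = V_S − V_G = 7.75 − 4.54 = 3.21 V; V_SD = V_S − V_D = 7.75 − 2.79 = 4.96 V.
V_ov = V_SG − |V_th| = 3.21 − 1.41 = 1.8 V.
Since V_SD = 4.96 V ≥ V_ov = 1.8 V, the device is in saturation.
I_D = ½ k_p V_ov² = 0.5 × 5.89 × 1.8² = 9.54 mA.

Saturation; I_D = 9.54 mA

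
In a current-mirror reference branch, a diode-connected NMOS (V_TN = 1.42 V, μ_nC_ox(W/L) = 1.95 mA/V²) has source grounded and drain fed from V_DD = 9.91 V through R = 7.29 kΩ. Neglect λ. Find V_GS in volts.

V_GS = 2.44 V

With gate tied to drain, V_GS = V_DS ≥ V_GS − V_TN, so the device is in saturation.
KCL at the drain: ½ k_n (V_GS − V_TN)² = (V_DD − V_GS)/R.
Let x = V_GS − 1.42. Then 7.11 x² + x − 8.49 = 0, giving x = 1.02 V (positive root), so V_GS = 2.44 V.
I_D = (V_DD − V_GS)/R = (9.91 − 2.44) / 7.29 = 1.02 mA.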